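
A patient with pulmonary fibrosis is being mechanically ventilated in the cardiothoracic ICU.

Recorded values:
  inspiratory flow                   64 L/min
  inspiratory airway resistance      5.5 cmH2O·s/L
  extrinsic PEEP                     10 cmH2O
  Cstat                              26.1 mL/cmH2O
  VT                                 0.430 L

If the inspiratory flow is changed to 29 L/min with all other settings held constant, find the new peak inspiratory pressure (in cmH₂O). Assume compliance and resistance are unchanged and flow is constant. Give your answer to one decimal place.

Flow: 64 L/min ÷ 60 = 1.0667 L/s.
New flow: 29 L/min ÷ 60 = 0.4833 L/s.
PIP = Vt/C + R·V̇ + PEEP (constant-flow equation of motion).
Only the resistive term changes: ΔPIP = R × ΔV̇ = 5.5 × (0.4833 − 1.0667) = 5.5 × -0.5834 = -3.209 cmH2O.
Original PIP = 430/26.1 + 5.5×1.0667 + 10 = 32.342 cmH2O; new PIP = 32.342 + (-3.209) = 29.133 cmH2O.

29.1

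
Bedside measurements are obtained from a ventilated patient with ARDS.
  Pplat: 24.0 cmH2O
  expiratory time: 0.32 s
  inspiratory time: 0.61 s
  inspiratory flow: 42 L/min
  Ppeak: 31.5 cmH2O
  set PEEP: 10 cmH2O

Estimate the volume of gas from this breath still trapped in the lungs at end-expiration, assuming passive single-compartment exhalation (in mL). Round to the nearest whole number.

160

Flow: 42 L/min ÷ 60 = 0.7 L/s.
Vt = flow × Ti = 0.7 L/s × 0.61 s × 1000 mL/L = 427.0 mL.
R = (PIP − Pplat)/V̇ = (31.5 − 24.0) / 0.7 = 7.5/0.7 = 10.714 cmH2O·s/L.
C = Vt/(Pplat − PEEP) = 427.0 / (24.0 − 10) = 427.0/14.0 = 30.5 mL/cmH2O.
τ = R × C = 10.714 × 0.0305 L/cmH2O = 0.3268 s.
Fraction remaining = e^(−Te/τ) = e^(−0.32/0.3268) = 0.3756.
Trapped volume = 427.0 × 0.3756 = 160.38 mL.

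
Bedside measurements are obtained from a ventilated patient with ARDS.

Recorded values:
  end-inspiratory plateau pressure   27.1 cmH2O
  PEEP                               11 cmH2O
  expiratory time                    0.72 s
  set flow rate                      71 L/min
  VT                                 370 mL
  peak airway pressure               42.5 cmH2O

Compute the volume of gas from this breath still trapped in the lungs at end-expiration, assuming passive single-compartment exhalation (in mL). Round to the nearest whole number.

33

Flow: 71 L/min ÷ 60 = 1.1833 L/s.
R = (PIP − Pplat)/V̇ = (42.5 − 27.1) / 1.1833 = 15.4/1.1833 = 13.014 cmH2O·s/L.
C = Vt/(Pplat − PEEP) = 370.0 / (27.1 − 11) = 370.0/16.1 = 22.981 mL/cmH2O.
τ = R × C = 13.014 × 0.02298 L/cmH2O = 0.2991 s.
Fraction remaining = e^(−Te/τ) = e^(−0.72/0.2991) = 0.09007.
Trapped volume = 370.0 × 0.09007 = 33.326 mL.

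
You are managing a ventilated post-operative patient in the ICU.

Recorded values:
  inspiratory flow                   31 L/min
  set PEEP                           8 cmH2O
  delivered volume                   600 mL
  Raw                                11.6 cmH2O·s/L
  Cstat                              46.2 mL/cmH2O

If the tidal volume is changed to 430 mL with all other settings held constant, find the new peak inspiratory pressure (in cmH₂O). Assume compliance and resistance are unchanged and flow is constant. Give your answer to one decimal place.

23.3

Flow: 31 L/min ÷ 60 = 0.5167 L/s.
PIP = Vt/C + R·V̇ + PEEP (constant-flow equation of motion).
Only the elastic term changes: ΔPIP = ΔVt / C = (430 − 600) / 46.2 = -3.68 cmH2O.
Original PIP = 600/46.2 + 11.6×0.5167 + 8 = 26.981 cmH2O; new PIP = 26.981 + (-3.68) = 23.301 cmH2O.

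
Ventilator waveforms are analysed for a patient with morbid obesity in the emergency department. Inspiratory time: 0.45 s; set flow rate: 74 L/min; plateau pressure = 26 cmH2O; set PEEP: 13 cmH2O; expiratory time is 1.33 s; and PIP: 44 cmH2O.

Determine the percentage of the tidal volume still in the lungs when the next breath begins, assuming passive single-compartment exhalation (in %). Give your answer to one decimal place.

Flow: 74 L/min ÷ 60 = 1.2333 L/s.
Vt = flow × Ti = 1.2333 L/s × 0.45 s × 1000 mL/L = 554.99 mL.
R = (PIP − Pplat)/V̇ = (44 − 26) / 1.2333 = 18.0/1.2333 = 14.595 cmH2O·s/L.
C = Vt/(Pplat − PEEP) = 554.99 / (26 − 13) = 554.99/13.0 = 42.692 mL/cmH2O.
τ = R × C = 14.595 × 0.04269 L/cmH2O = 0.6231 s.
Fraction remaining at end-expiration = e^(−Te/τ) = e^(−1.33/0.6231) = 0.1183 → 11.83%.

11.8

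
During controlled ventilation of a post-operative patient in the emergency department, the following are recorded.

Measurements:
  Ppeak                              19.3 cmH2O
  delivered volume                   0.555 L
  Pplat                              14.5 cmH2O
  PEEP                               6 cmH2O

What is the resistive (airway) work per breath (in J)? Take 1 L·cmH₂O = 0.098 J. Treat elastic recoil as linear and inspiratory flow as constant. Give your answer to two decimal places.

With constant inspiratory flow the resistive pressure is constant at PIP − Pplat = 19.3 − 14.5 = 4.8 cmH2O, so resistive work = 4.8 × 0.555 = 2.664 L·cmH2O.
× 0.098 J/(L·cmH2O) → 0.2611 J.

0.26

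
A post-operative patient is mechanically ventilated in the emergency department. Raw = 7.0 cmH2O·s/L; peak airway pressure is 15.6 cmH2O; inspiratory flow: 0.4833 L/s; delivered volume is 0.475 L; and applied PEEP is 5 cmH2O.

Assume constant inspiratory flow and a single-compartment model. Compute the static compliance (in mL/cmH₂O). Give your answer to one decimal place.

Equation of motion (constant flow): PIP = Vt/C + R·V̇ + PEEP.
Vt/C = PIP − R·V̇ − PEEP = 15.6 − 7.0×0.4833 − 5 = 15.6 − 3.383 − 5 = 7.217 cmH2O.
C = Vt / 7.217 = 475 / 7.217 = 65.817 mL/cmH2O.

65.8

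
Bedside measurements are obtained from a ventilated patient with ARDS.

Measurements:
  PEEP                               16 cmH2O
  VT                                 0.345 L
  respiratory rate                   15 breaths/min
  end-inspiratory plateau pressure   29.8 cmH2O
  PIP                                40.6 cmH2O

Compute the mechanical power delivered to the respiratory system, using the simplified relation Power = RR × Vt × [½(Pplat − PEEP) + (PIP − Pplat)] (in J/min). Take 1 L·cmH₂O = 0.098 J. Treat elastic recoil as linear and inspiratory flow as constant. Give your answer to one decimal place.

9.0

Per-breath work = Vt × [½(Pplat−PEEP) + (PIP−Pplat)] = 0.345 × [0.5×13.8 + 10.8] = 0.345 × 17.7 = 6.107 L·cmH2O.
Power = 15 × 6.107 = 91.605 L·cmH2O/min.
× 0.098 J/(L·cmH2O) → 8.977 J/min.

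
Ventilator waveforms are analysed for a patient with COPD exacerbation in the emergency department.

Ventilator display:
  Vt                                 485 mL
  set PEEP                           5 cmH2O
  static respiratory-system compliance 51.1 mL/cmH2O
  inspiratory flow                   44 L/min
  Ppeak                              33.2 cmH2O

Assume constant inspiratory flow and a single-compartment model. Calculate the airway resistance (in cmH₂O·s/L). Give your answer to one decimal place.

Flow: 44 L/min ÷ 60 = 0.7333 L/s.
Equation of motion (constant flow): PIP = Vt/C + R·V̇ + PEEP.
R·V̇ = PIP − Vt/C − PEEP = 33.2 − 485/51.1 − 5 = 33.2 − 9.491 − 5 = 18.709 cmH2O.
R = 18.709 / 0.7333 = 25.513 cmH2O·s/L.

25.5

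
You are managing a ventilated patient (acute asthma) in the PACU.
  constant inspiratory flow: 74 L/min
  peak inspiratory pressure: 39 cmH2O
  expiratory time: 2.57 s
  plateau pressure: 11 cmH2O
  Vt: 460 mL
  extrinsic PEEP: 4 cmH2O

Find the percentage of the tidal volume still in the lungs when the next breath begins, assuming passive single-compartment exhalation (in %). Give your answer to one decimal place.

Flow: 74 L/min ÷ 60 = 1.2333 L/s.
R = (PIP − Pplat)/V̇ = (39 − 11) / 1.2333 = 28.0/1.2333 = 22.703 cmH2O·s/L.
C = Vt/(Pplat − PEEP) = 460.0 / (11 − 4) = 460.0/7.0 = 65.714 mL/cmH2O.
τ = R × C = 22.703 × 0.06571 L/cmH2O = 1.492 s.
Fraction remaining at end-expiration = e^(−Te/τ) = e^(−2.57/1.492) = 0.1786 → 17.86%.

17.9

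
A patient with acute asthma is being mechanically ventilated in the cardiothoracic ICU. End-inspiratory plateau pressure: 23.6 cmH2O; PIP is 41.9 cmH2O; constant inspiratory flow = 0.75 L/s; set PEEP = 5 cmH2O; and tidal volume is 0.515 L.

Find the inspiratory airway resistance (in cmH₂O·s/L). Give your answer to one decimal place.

Raw = (PIP − Pplat) / flow = (41.9 − 23.6) / 0.75 = 18.3 / 0.75 = 24.4 cmH2O·s/L.

24.4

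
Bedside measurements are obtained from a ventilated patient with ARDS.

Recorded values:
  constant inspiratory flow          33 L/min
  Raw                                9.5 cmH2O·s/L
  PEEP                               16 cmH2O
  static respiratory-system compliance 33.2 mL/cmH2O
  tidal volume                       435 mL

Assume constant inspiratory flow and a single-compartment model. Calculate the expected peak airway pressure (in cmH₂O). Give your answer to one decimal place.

34.3

Flow: 33 L/min ÷ 60 = 0.55 L/s.
Equation of motion (constant flow): PIP = Vt/C + R·V̇ + PEEP.
PIP = 435/33.2 + 9.5×0.55 + 16 = 13.102 + 5.225 + 16 = 34.327 cmH2O.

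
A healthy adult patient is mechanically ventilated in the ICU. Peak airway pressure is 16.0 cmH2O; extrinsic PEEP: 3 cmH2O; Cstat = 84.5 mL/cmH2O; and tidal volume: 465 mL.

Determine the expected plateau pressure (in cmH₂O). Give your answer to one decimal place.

Pplat = PEEP + Vt / Cstat = 3 + 465 / 84.5 = 3 + 5.503 = 8.503 cmH2O.

8.5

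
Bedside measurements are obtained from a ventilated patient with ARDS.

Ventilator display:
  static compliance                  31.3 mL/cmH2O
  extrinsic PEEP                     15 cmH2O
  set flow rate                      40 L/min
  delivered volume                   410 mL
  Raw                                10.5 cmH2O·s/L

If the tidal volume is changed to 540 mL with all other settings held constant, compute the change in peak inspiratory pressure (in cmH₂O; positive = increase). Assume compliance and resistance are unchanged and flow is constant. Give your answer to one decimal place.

4.2

PIP = Vt/C + R·V̇ + PEEP (constant-flow equation of motion).
Only the elastic term changes: ΔPIP = ΔVt / C = (540 − 410) / 31.3 = 4.153 cmH2O.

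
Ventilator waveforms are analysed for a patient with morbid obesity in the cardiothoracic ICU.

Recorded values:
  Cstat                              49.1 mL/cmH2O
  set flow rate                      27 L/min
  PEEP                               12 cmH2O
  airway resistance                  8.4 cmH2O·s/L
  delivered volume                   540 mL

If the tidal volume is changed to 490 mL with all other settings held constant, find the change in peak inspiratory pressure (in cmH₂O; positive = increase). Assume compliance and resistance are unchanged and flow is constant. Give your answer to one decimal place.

PIP = Vt/C + R·V̇ + PEEP (constant-flow equation of motion).
Only the elastic term changes: ΔPIP = ΔVt / C = (490 − 540) / 49.1 = -1.018 cmH2O.

-1.0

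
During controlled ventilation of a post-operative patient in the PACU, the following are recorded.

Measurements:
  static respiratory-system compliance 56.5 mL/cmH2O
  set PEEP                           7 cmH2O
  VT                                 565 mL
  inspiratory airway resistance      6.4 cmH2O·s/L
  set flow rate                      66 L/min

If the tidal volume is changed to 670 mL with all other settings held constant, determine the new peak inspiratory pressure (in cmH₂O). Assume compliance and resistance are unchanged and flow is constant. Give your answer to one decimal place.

25.9

Flow: 66 L/min ÷ 60 = 1.1 L/s.
PIP = Vt/C + R·V̇ + PEEP (constant-flow equation of motion).
Only the elastic term changes: ΔPIP = ΔVt / C = (670 − 565) / 56.5 = 1.858 cmH2O.
Original PIP = 565/56.5 + 6.4×1.1 + 7 = 24.04 cmH2O; new PIP = 24.04 + (1.858) = 25.898 cmH2O.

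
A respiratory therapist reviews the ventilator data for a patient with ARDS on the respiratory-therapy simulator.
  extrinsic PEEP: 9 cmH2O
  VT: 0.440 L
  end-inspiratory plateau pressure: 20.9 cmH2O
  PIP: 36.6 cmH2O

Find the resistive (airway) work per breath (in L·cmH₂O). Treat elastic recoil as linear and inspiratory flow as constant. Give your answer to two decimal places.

6.91

With constant inspiratory flow the resistive pressure is constant at PIP − Pplat = 36.6 − 20.9 = 15.7 cmH2O, so resistive work = 15.7 × 0.440 = 6.908 L·cmH2O.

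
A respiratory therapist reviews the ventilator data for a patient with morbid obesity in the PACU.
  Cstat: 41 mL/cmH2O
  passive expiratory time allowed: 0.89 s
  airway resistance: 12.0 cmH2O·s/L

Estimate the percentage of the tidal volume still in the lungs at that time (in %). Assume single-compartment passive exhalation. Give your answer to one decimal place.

τ = R × C = 12.0 × 41 mL/cmH2O = 12.0 × 0.041 L/cmH2O = 0.492 s.
Passive exhalation: V(t)/V₀ = e^(−t/τ) = e^(−0.89/0.492) = 0.1638.
Fraction remaining = 0.1638 → 16.38%.

16.4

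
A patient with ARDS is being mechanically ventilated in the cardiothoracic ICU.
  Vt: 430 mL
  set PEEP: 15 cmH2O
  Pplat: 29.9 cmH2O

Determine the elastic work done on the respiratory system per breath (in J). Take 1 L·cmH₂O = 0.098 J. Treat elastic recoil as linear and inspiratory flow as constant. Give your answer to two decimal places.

0.31

Elastic work ≈ ½ × (Pplat − PEEP) × Vt = 0.5 × (29.9 − 15) × 0.430 L = 0.5 × 14.9 × 0.430 = 3.204 L·cmH2O.
× 0.098 J/(L·cmH2O) → 0.314 J.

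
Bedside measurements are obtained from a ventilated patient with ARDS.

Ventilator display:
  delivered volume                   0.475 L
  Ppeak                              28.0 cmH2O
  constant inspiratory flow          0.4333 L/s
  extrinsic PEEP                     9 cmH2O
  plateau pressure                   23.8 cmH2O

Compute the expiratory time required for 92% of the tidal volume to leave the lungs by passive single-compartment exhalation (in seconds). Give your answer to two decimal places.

0.79

R = (PIP − Pplat)/V̇ = (28.0 − 23.8) / 0.4333 = 4.2/0.4333 = 9.693 cmH2O·s/L.
C = Vt/(Pplat − PEEP) = 475.0 / (23.8 − 9) = 475.0/14.8 = 32.095 mL/cmH2O.
τ = R × C = 9.693 × 0.0321 L/cmH2O = 0.3111 s.
t = −τ·ln(1 − 0.92) = −0.3111·ln(0.08) = 0.7858 s.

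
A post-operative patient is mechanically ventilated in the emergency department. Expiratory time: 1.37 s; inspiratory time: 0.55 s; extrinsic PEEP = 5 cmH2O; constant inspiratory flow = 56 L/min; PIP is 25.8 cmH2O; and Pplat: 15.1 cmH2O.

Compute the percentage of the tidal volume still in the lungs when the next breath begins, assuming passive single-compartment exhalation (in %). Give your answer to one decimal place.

Flow: 56 L/min ÷ 60 = 0.9333 L/s.
Vt = flow × Ti = 0.9333 L/s × 0.55 s × 1000 mL/L = 513.32 mL.
R = (PIP − Pplat)/V̇ = (25.8 − 15.1) / 0.9333 = 10.7/0.9333 = 11.465 cmH2O·s/L.
C = Vt/(Pplat − PEEP) = 513.32 / (15.1 − 5) = 513.32/10.1 = 50.824 mL/cmH2O.
τ = R × C = 11.465 × 0.05082 L/cmH2O = 0.5827 s.
Fraction remaining at end-expiration = e^(−Te/τ) = e^(−1.37/0.5827) = 0.09526 → 9.526%.

9.5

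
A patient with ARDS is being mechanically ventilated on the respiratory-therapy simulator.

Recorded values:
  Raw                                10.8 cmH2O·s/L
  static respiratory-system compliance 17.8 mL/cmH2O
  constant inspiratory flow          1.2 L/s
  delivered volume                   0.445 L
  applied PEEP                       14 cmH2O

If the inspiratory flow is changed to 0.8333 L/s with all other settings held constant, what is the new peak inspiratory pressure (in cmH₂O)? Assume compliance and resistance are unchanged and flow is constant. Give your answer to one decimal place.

PIP = Vt/C + R·V̇ + PEEP (constant-flow equation of motion).
Only the resistive term changes: ΔPIP = R × ΔV̇ = 10.8 × (0.8333 − 1.2) = 10.8 × -0.3667 = -3.96 cmH2O.
Original PIP = 445/17.8 + 10.8×1.2 + 14 = 51.96 cmH2O; new PIP = 51.96 + (-3.96) = 48.0 cmH2O.

48.0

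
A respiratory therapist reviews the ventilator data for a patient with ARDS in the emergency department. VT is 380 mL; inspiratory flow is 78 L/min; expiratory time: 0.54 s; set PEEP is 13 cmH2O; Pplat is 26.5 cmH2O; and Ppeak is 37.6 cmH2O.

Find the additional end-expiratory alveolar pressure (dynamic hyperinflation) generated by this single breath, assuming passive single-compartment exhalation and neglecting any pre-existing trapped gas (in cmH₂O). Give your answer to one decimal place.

Flow: 78 L/min ÷ 60 = 1.3 L/s.
R = (PIP − Pplat)/V̇ = (37.6 − 26.5) / 1.3 = 11.1/1.3 = 8.538 cmH2O·s/L.
C = Vt/(Pplat − PEEP) = 380.0 / (26.5 − 13) = 380.0/13.5 = 28.148 mL/cmH2O.
τ = R × C = 8.538 × 0.02815 L/cmH2O = 0.2403 s.
Fraction remaining = e^(−Te/τ) = e^(−0.54/0.2403) = 0.1057; trapped volume = 380.0 × 0.1057 = 40.166 mL.
Additional alveolar pressure from trapping ≈ V_trapped / C = 40.166 / 28.148 = 1.427 cmH2O.

1.4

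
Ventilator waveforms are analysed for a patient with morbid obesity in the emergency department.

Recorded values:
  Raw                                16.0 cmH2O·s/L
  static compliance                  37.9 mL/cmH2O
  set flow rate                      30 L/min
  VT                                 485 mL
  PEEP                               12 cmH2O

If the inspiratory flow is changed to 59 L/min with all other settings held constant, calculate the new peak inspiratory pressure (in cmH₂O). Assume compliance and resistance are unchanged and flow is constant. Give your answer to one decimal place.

40.5

Flow: 30 L/min ÷ 60 = 0.5 L/s.
New flow: 59 L/min ÷ 60 = 0.9833 L/s.
PIP = Vt/C + R·V̇ + PEEP (constant-flow equation of motion).
Only the resistive term changes: ΔPIP = R × ΔV̇ = 16.0 × (0.9833 − 0.5) = 16.0 × 0.4833 = 7.733 cmH2O.
Original PIP = 485/37.9 + 16.0×0.5 + 12 = 32.797 cmH2O; new PIP = 32.797 + (7.733) = 40.53 cmH2O.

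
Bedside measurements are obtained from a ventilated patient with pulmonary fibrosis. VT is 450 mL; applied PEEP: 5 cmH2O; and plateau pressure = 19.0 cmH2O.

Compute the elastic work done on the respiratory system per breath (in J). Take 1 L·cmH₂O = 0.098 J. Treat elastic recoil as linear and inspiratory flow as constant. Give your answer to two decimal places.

Elastic work ≈ ½ × (Pplat − PEEP) × Vt = 0.5 × (19.0 − 5) × 0.450 L = 0.5 × 14.0 × 0.450 = 3.15 L·cmH2O.
× 0.098 J/(L·cmH2O) → 0.3087 J.

0.31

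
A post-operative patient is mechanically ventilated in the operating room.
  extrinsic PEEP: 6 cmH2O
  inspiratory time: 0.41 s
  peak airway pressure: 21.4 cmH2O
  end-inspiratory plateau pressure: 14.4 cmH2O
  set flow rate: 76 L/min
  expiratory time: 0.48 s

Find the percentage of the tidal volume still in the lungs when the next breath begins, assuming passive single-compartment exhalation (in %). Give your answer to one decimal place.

Flow: 76 L/min ÷ 60 = 1.2667 L/s.
Vt = flow × Ti = 1.2667 L/s × 0.41 s × 1000 mL/L = 519.35 mL.
R = (PIP − Pplat)/V̇ = (21.4 − 14.4) / 1.2667 = 7.0/1.2667 = 5.526 cmH2O·s/L.
C = Vt/(Pplat − PEEP) = 519.35 / (14.4 − 6) = 519.35/8.4 = 61.827 mL/cmH2O.
τ = R × C = 5.526 × 0.06183 L/cmH2O = 0.3417 s.
Fraction remaining at end-expiration = e^(−Te/τ) = e^(−0.48/0.3417) = 0.2454 → 24.54%.

24.5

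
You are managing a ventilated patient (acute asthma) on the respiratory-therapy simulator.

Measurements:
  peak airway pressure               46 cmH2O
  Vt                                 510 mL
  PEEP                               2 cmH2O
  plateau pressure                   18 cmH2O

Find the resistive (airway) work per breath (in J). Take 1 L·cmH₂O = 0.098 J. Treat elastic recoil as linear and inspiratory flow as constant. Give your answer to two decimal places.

With constant inspiratory flow the resistive pressure is constant at PIP − Pplat = 46 − 18 = 28.0 cmH2O, so resistive work = 28.0 × 0.510 = 14.28 L·cmH2O.
× 0.098 J/(L·cmH2O) → 1.399 J.

1.40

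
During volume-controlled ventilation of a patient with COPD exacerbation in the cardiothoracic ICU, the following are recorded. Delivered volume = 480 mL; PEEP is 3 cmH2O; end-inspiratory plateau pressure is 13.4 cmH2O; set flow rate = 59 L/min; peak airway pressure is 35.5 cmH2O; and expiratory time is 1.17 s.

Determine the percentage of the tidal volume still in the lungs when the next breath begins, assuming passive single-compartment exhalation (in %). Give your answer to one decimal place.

32.4

Flow: 59 L/min ÷ 60 = 0.9833 L/s.
R = (PIP − Pplat)/V̇ = (35.5 − 13.4) / 0.9833 = 22.1/0.9833 = 22.475 cmH2O·s/L.
C = Vt/(Pplat − PEEP) = 480.0 / (13.4 − 3) = 480.0/10.4 = 46.154 mL/cmH2O.
τ = R × C = 22.475 × 0.04615 L/cmH2O = 1.037 s.
Fraction remaining at end-expiration = e^(−Te/τ) = e^(−1.17/1.037) = 0.3236 → 32.36%.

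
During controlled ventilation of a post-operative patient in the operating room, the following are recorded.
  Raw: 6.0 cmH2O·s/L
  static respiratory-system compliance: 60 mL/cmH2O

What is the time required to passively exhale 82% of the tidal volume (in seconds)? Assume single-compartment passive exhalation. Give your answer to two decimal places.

0.62

τ = R × C = 6.0 × 60 mL/cmH2O = 6.0 × 0.060 L/cmH2O = 0.36 s.
Exhaled fraction f = 1 − e^(−t/τ) → t = −τ·ln(1 − f) = −0.36·ln(0.18) = 0.6173 s.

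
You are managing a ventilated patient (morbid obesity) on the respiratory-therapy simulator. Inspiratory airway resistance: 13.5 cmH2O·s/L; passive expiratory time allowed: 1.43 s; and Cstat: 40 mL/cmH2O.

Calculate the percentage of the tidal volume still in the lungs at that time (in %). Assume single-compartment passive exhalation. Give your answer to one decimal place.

7.1

τ = R × C = 13.5 × 40 mL/cmH2O = 13.5 × 0.040 L/cmH2O = 0.54 s.
Passive exhalation: V(t)/V₀ = e^(−t/τ) = e^(−1.43/0.54) = 0.07078.
Fraction remaining = 0.07078 → 7.078%.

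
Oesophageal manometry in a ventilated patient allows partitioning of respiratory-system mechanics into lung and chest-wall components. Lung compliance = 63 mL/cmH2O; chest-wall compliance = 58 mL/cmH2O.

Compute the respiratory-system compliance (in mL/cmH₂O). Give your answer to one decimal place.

Lung and chest wall are elastances in series: 1/Crs = 1/CL + 1/Ccw.
1/Crs = 1/63 + 1/58 = 0.03311.
Crs = 30.202 mL/cmH2O.

30.2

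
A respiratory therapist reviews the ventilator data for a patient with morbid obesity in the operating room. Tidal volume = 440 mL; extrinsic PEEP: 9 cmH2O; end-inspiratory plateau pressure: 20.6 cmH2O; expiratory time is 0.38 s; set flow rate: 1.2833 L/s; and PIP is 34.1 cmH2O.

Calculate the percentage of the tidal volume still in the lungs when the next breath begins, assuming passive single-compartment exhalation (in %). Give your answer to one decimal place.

R = (PIP − Pplat)/V̇ = (34.1 − 20.6) / 1.2833 = 13.5/1.2833 = 10.52 cmH2O·s/L.
C = Vt/(Pplat − PEEP) = 440.0 / (20.6 − 9) = 440.0/11.6 = 37.931 mL/cmH2O.
τ = R × C = 10.52 × 0.03793 L/cmH2O = 0.399 s.
Fraction remaining at end-expiration = e^(−Te/τ) = e^(−0.38/0.399) = 0.3858 → 38.58%.

38.6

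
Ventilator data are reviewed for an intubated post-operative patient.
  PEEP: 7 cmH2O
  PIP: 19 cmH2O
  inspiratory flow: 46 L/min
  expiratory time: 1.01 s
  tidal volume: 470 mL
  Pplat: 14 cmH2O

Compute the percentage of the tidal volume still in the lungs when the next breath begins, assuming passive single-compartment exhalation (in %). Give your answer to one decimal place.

Flow: 46 L/min ÷ 60 = 0.7667 L/s.
R = (PIP − Pplat)/V̇ = (19 − 14) / 0.7667 = 5.0/0.7667 = 6.521 cmH2O·s/L.
C = Vt/(Pplat − PEEP) = 470.0 / (14 − 7) = 470.0/7.0 = 67.143 mL/cmH2O.
τ = R × C = 6.521 × 0.06714 L/cmH2O = 0.4378 s.
Fraction remaining at end-expiration = e^(−Te/τ) = e^(−1.01/0.4378) = 0.09956 → 9.956%.

10.0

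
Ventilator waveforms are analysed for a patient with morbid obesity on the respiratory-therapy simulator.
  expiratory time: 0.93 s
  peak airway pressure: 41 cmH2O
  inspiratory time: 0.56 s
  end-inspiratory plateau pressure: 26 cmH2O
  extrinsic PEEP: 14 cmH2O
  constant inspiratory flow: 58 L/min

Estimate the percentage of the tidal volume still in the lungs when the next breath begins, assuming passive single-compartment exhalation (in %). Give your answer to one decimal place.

26.5

Flow: 58 L/min ÷ 60 = 0.9667 L/s.
Vt = flow × Ti = 0.9667 L/s × 0.56 s × 1000 mL/L = 541.35 mL.
R = (PIP − Pplat)/V̇ = (41 − 26) / 0.9667 = 15.0/0.9667 = 15.517 cmH2O·s/L.
C = Vt/(Pplat − PEEP) = 541.35 / (26 − 14) = 541.35/12.0 = 45.113 mL/cmH2O.
τ = R × C = 15.517 × 0.04511 L/cmH2O = 0.7 s.
Fraction remaining at end-expiration = e^(−Te/τ) = e^(−0.93/0.7) = 0.2649 → 26.49%.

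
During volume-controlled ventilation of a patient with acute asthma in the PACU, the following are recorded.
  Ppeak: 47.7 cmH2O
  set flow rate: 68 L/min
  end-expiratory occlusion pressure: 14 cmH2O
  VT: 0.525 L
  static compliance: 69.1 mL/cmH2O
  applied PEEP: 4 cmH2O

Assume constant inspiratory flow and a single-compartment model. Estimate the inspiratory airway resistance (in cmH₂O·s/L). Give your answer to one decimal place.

Flow: 68 L/min ÷ 60 = 1.1333 L/s.
Total PEEP = 14 cmH2O (set 4 + intrinsic 10); this is the baseline alveolar pressure.
Equation of motion (constant flow): PIP = Vt/C + R·V̇ + PEEP.
R·V̇ = PIP − Vt/C − PEEP = 47.7 − 525/69.1 − 14 = 47.7 − 7.598 − 14 = 26.102 cmH2O.
R = 26.102 / 1.1333 = 23.032 cmH2O·s/L.

23.0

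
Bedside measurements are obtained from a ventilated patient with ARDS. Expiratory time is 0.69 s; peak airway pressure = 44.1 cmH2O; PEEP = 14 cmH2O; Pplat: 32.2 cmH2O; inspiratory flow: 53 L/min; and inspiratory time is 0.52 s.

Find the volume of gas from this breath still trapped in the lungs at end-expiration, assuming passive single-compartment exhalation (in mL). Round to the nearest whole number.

60

Flow: 53 L/min ÷ 60 = 0.8833 L/s.
Vt = flow × Ti = 0.8833 L/s × 0.52 s × 1000 mL/L = 459.32 mL.
R = (PIP − Pplat)/V̇ = (44.1 − 32.2) / 0.8833 = 11.9/0.8833 = 13.472 cmH2O·s/L.
C = Vt/(Pplat − PEEP) = 459.32 / (32.2 − 14) = 459.32/18.2 = 25.237 mL/cmH2O.
τ = R × C = 13.472 × 0.02524 L/cmH2O = 0.34 s.
Fraction remaining = e^(−Te/τ) = e^(−0.69/0.34) = 0.1314.
Trapped volume = 459.32 × 0.1314 = 60.355 mL.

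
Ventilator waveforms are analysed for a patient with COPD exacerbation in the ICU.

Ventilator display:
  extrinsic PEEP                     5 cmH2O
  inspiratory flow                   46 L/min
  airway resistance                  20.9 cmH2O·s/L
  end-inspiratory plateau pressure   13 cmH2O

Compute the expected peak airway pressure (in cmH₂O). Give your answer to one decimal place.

29.0

Flow: 46 L/min ÷ 60 = 0.7667 L/s.
PIP = Pplat + Raw × flow = 13 + 20.9 × 0.7667 = 13 + 16.024 = 29.024 cmH2O.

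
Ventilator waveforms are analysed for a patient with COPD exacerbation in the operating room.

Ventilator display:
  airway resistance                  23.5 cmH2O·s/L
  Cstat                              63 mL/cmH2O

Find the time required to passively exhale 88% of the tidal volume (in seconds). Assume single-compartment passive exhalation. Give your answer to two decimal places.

τ = R × C = 23.5 × 63 mL/cmH2O = 23.5 × 0.063 L/cmH2O = 1.481 s.
Exhaled fraction f = 1 − e^(−t/τ) → t = −τ·ln(1 − f) = −1.481·ln(0.12) = 3.14 s.

3.14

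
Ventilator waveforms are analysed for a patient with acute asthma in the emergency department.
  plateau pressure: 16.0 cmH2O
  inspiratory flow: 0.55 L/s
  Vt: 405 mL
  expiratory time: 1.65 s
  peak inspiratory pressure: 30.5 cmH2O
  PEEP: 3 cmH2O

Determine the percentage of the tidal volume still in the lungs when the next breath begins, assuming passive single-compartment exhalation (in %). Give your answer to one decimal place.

13.4

R = (PIP − Pplat)/V̇ = (30.5 − 16.0) / 0.55 = 14.5/0.55 = 26.364 cmH2O·s/L.
C = Vt/(Pplat − PEEP) = 405.0 / (16.0 − 3) = 405.0/13.0 = 31.154 mL/cmH2O.
τ = R × C = 26.364 × 0.03115 L/cmH2O = 0.8212 s.
Fraction remaining at end-expiration = e^(−Te/τ) = e^(−1.65/0.8212) = 0.1341 → 13.41%.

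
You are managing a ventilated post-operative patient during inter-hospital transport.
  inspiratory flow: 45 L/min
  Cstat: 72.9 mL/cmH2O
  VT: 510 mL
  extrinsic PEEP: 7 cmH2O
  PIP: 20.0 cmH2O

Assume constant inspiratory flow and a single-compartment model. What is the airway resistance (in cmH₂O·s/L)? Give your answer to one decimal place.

8.0

Flow: 45 L/min ÷ 60 = 0.75 L/s.
Equation of motion (constant flow): PIP = Vt/C + R·V̇ + PEEP.
R·V̇ = PIP − Vt/C − PEEP = 20.0 − 510/72.9 − 7 = 20.0 − 6.996 − 7 = 6.004 cmH2O.
R = 6.004 / 0.75 = 8.005 cmH2O·s/L.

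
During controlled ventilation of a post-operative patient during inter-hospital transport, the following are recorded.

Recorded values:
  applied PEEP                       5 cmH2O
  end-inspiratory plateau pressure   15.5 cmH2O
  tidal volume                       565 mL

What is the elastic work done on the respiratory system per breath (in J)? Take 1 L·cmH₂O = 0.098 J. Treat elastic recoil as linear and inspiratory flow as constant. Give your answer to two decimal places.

Elastic work ≈ ½ × (Pplat − PEEP) × Vt = 0.5 × (15.5 − 5) × 0.565 L = 0.5 × 10.5 × 0.565 = 2.966 L·cmH2O.
× 0.098 J/(L·cmH2O) → 0.2907 J.

0.29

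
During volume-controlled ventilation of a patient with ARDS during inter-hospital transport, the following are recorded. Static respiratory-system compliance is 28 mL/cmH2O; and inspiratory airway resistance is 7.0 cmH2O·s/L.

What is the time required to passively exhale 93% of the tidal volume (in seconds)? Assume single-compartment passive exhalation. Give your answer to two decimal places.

τ = R × C = 7.0 × 28 mL/cmH2O = 7.0 × 0.028 L/cmH2O = 0.196 s.
Exhaled fraction f = 1 − e^(−t/τ) → t = −τ·ln(1 − f) = −0.196·ln(0.07) = 0.5212 s.

0.52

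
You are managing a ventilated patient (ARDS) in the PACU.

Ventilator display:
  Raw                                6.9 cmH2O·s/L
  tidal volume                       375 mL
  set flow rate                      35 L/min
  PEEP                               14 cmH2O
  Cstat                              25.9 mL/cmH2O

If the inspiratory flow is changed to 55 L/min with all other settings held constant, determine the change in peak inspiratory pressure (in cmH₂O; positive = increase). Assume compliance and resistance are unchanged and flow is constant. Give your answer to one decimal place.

Flow: 35 L/min ÷ 60 = 0.5833 L/s.
New flow: 55 L/min ÷ 60 = 0.9167 L/s.
PIP = Vt/C + R·V̇ + PEEP (constant-flow equation of motion).
Only the resistive term changes: ΔPIP = R × ΔV̇ = 6.9 × (0.9167 − 0.5833) = 6.9 × 0.3334 = 2.3 cmH2O.

2.3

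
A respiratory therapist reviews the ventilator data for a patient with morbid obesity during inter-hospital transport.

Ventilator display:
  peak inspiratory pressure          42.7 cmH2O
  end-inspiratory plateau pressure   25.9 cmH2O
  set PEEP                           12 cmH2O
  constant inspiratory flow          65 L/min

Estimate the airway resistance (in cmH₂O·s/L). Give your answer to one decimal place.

15.5

Flow: 65 L/min ÷ 60 = 1.0833 L/s.
Raw = (PIP − Pplat) / flow = (42.7 − 25.9) / 1.0833 = 16.8 / 1.0833 = 15.508 cmH2O·s/L.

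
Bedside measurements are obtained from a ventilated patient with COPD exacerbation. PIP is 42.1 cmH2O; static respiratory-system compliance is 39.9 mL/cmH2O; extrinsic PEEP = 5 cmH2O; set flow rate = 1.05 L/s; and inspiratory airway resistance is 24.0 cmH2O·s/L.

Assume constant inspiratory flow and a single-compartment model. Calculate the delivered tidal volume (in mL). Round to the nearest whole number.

475

Equation of motion (constant flow): PIP = Vt/C + R·V̇ + PEEP.
Vt/C = PIP − R·V̇ − PEEP = 42.1 − 25.2 − 5 = 11.9 cmH2O.
Vt = C × 11.9 = 39.9 × 11.9 = 474.81 mL.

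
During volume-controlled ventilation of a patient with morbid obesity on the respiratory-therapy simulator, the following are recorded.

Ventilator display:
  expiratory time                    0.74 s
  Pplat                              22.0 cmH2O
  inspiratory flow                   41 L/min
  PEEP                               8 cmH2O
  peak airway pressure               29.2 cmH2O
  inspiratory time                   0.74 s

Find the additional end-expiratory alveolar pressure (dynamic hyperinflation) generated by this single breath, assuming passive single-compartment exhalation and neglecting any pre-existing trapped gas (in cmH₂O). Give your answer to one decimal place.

Flow: 41 L/min ÷ 60 = 0.6833 L/s.
Vt = flow × Ti = 0.6833 L/s × 0.74 s × 1000 mL/L = 505.64 mL.
R = (PIP − Pplat)/V̇ = (29.2 − 22.0) / 0.6833 = 7.2/0.6833 = 10.537 cmH2O·s/L.
C = Vt/(Pplat − PEEP) = 505.64 / (22.0 − 8) = 505.64/14.0 = 36.117 mL/cmH2O.
τ = R × C = 10.537 × 0.03612 L/cmH2O = 0.3806 s.
Fraction remaining = e^(−Te/τ) = e^(−0.74/0.3806) = 0.1431; trapped volume = 505.64 × 0.1431 = 72.357 mL.
Additional alveolar pressure from trapping ≈ V_trapped / C = 72.357 / 36.117 = 2.003 cmH2O.

2.0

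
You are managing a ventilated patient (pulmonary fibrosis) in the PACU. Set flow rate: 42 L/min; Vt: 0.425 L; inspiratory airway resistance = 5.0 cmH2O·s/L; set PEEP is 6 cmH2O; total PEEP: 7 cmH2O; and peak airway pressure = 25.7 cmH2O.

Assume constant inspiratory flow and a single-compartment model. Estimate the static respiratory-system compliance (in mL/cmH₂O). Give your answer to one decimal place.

Flow: 42 L/min ÷ 60 = 0.7 L/s.
Total PEEP = 7 cmH2O (set 6 + intrinsic 1); this is the baseline alveolar pressure.
Equation of motion (constant flow): PIP = Vt/C + R·V̇ + PEEP.
Vt/C = PIP − R·V̇ − PEEP = 25.7 − 5.0×0.7 − 7 = 25.7 − 3.5 − 7 = 15.2 cmH2O.
C = Vt / 15.2 = 425 / 15.2 = 27.961 mL/cmH2O.

28.0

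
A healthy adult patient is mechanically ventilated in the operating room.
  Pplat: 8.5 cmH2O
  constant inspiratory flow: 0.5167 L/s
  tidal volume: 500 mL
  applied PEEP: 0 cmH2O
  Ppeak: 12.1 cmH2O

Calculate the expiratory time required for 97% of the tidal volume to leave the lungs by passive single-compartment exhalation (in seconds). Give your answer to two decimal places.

R = (PIP − Pplat)/V̇ = (12.1 − 8.5) / 0.5167 = 3.6/0.5167 = 6.967 cmH2O·s/L.
C = Vt/(Pplat − PEEP) = 500.0 / (8.5 − 0) = 500.0/8.5 = 58.824 mL/cmH2O.
τ = R × C = 6.967 × 0.05882 L/cmH2O = 0.4098 s.
t = −τ·ln(1 − 0.97) = −0.4098·ln(0.03) = 1.437 s.

1.44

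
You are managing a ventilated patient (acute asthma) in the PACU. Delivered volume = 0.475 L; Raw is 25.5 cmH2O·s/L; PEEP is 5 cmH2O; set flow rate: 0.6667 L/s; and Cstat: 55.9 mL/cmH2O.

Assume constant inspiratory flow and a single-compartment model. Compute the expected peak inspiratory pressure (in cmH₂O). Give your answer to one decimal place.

30.5

Equation of motion (constant flow): PIP = Vt/C + R·V̇ + PEEP.
PIP = 475/55.9 + 25.5×0.6667 + 5 = 8.497 + 17.001 + 5 = 30.498 cmH2O.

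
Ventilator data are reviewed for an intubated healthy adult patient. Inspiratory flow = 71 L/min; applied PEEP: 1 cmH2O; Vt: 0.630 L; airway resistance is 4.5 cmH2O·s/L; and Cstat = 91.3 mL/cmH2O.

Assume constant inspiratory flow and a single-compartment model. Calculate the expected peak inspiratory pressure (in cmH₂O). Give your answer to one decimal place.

13.2

Flow: 71 L/min ÷ 60 = 1.1833 L/s.
Equation of motion (constant flow): PIP = Vt/C + R·V̇ + PEEP.
PIP = 630/91.3 + 4.5×1.1833 + 1 = 6.9 + 5.325 + 1 = 13.225 cmH2O.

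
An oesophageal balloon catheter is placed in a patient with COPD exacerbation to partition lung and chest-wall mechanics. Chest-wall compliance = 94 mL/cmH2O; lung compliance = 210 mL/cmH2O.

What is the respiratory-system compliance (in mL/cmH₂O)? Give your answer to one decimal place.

64.9

Lung and chest wall are elastances in series: 1/Crs = 1/CL + 1/Ccw.
1/Crs = 1/210 + 1/94 = 0.0154.
Crs = 64.935 mL/cmH2O.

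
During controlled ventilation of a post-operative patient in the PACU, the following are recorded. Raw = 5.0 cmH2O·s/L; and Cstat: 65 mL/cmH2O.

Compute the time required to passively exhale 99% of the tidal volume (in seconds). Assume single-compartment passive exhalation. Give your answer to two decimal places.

τ = R × C = 5.0 × 65 mL/cmH2O = 5.0 × 0.065 L/cmH2O = 0.325 s.
Exhaled fraction f = 1 − e^(−t/τ) → t = −τ·ln(1 − f) = −0.325·ln(0.01) = 1.497 s.

1.50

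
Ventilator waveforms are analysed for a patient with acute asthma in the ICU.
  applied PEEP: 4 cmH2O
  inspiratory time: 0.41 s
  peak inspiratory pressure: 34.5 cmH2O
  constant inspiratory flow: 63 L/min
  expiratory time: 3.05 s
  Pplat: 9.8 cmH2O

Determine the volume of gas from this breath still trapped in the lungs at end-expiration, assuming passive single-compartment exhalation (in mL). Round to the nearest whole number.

Flow: 63 L/min ÷ 60 = 1.05 L/s.
Vt = flow × Ti = 1.05 L/s × 0.41 s × 1000 mL/L = 430.5 mL.
R = (PIP − Pplat)/V̇ = (34.5 − 9.8) / 1.05 = 24.7/1.05 = 23.524 cmH2O·s/L.
C = Vt/(Pplat − PEEP) = 430.5 / (9.8 − 4) = 430.5/5.8 = 74.224 mL/cmH2O.
τ = R × C = 23.524 × 0.07422 L/cmH2O = 1.746 s.
Fraction remaining = e^(−Te/τ) = e^(−3.05/1.746) = 0.1743.
Trapped volume = 430.5 × 0.1743 = 75.036 mL.

75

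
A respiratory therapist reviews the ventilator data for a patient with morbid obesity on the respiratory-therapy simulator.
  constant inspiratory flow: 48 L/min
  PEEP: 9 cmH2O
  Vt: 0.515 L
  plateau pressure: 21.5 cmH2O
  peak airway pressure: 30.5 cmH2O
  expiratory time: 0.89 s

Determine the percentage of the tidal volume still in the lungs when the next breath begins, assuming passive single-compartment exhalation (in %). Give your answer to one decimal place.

Flow: 48 L/min ÷ 60 = 0.8 L/s.
R = (PIP − Pplat)/V̇ = (30.5 − 21.5) / 0.8 = 9.0/0.8 = 11.25 cmH2O·s/L.
C = Vt/(Pplat − PEEP) = 515.0 / (21.5 − 9) = 515.0/12.5 = 41.2 mL/cmH2O.
τ = R × C = 11.25 × 0.0412 L/cmH2O = 0.4635 s.
Fraction remaining at end-expiration = e^(−Te/τ) = e^(−0.89/0.4635) = 0.1466 → 14.66%.

14.7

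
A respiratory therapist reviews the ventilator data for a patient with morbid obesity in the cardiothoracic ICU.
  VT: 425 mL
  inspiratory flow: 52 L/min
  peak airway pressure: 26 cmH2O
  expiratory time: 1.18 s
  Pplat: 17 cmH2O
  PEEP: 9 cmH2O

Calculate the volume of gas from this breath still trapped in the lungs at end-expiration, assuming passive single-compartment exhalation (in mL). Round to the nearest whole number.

Flow: 52 L/min ÷ 60 = 0.8667 L/s.
R = (PIP − Pplat)/V̇ = (26 − 17) / 0.8667 = 9.0/0.8667 = 10.384 cmH2O·s/L.
C = Vt/(Pplat − PEEP) = 425.0 / (17 − 9) = 425.0/8.0 = 53.125 mL/cmH2O.
τ = R × C = 10.384 × 0.05313 L/cmH2O = 0.5517 s.
Fraction remaining = e^(−Te/τ) = e^(−1.18/0.5517) = 0.1178.
Trapped volume = 425.0 × 0.1178 = 50.065 mL.

50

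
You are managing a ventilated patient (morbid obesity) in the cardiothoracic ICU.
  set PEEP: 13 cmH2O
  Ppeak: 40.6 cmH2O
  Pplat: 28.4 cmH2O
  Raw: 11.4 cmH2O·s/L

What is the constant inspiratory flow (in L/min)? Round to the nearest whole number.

64

flow = (PIP − Pplat) / Raw = (40.6 − 28.4) / 11.4 = 1.07 L/s × 60 = 64.2 L/min.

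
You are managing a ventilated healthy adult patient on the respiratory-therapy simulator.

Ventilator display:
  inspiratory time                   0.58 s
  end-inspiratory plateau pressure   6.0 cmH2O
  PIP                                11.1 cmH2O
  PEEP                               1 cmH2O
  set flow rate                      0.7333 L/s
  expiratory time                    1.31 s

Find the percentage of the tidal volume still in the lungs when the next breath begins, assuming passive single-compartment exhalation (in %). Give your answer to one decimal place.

10.9

Vt = flow × Ti = 0.7333 L/s × 0.58 s × 1000 mL/L = 425.31 mL.
R = (PIP − Pplat)/V̇ = (11.1 − 6.0) / 0.7333 = 5.1/0.7333 = 6.955 cmH2O·s/L.
C = Vt/(Pplat − PEEP) = 425.31 / (6.0 − 1) = 425.31/5.0 = 85.062 mL/cmH2O.
τ = R × C = 6.955 × 0.08506 L/cmH2O = 0.5916 s.
Fraction remaining at end-expiration = e^(−Te/τ) = e^(−1.31/0.5916) = 0.1092 → 10.92%.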